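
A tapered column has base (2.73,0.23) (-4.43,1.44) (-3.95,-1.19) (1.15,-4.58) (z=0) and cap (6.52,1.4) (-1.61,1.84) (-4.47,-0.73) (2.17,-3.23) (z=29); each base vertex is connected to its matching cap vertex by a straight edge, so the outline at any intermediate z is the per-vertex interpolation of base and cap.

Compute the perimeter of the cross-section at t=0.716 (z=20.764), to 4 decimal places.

Cross-section at t=0.716: each vertex is (1-t)·p0[i] + t·p1[i].
  v1: (1-0.716)·(2.73,0.23) + 0.716·(6.52,1.4) = (5.4436,1.0677)
  v2: (1-0.716)·(-4.43,1.44) + 0.716·(-1.61,1.84) = (-2.4109,1.7264)
  v3: (1-0.716)·(-3.95,-1.19) + 0.716·(-4.47,-0.73) = (-4.3223,-0.8606)
  v4: (1-0.716)·(1.15,-4.58) + 0.716·(2.17,-3.23) = (1.8803,-3.6134)
Perimeter = Σ |v_{i+1} − v_i|:
  edge 1→2: √(-7.8545² + 0.6587²) = 7.8821 (running 7.8821)
  edge 2→3: √(-1.9114² + -2.5870²) = 3.2166 (running 11.0987)
  edge 3→4: √(6.2026² + -2.7528²) = 6.7860 (running 17.8847)
  edge 4→1: √(3.5633² + 4.6811²) = 5.8830 (running 23.7678)
Perimeter = 23.7678

Perimeter at t=0.716: 23.7678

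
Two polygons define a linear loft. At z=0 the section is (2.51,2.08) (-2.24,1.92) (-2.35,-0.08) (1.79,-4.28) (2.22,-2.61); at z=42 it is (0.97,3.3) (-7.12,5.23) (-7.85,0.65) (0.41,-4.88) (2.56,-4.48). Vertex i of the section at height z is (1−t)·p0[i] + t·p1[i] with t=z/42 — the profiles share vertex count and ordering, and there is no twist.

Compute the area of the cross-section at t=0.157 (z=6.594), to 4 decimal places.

Cross-section at t=0.157: each vertex is (1-t)·p0[i] + t·p1[i].
  v1: (1-0.157)·(2.51,2.08) + 0.157·(0.97,3.3) = (2.2682,2.2715)
  v2: (1-0.157)·(-2.24,1.92) + 0.157·(-7.12,5.23) = (-3.0062,2.4397)
  v3: (1-0.157)·(-2.35,-0.08) + 0.157·(-7.85,0.65) = (-3.2135,0.0346)
  v4: (1-0.157)·(1.79,-4.28) + 0.157·(0.41,-4.88) = (1.5733,-4.3742)
  v5: (1-0.157)·(2.22,-2.61) + 0.157·(2.56,-4.48) = (2.2734,-2.9036)
Shoelace sum Σ(x_i·y_{i+1} − x_{i+1}·y_i):
  i=1: 2.2682·2.4397 − -3.0062·2.2715 = +12.3623 (running +12.3623)
  i=2: -3.0062·0.0346 − -3.2135·2.4397 = +7.7358 (running +20.0982)
  i=3: -3.2135·-4.3742 − 1.5733·0.0346 = +14.0020 (running +34.1002)
  i=4: 1.5733·-2.9036 − 2.2734·-4.3742 = +5.3759 (running +39.4761)
  i=5: 2.2734·2.2715 − 2.2682·-2.9036 = +11.7501 (running +51.2261)
Area = |Σ|/2 = |51.2261|/2 = 25.6131

Area at t=0.157: 25.6131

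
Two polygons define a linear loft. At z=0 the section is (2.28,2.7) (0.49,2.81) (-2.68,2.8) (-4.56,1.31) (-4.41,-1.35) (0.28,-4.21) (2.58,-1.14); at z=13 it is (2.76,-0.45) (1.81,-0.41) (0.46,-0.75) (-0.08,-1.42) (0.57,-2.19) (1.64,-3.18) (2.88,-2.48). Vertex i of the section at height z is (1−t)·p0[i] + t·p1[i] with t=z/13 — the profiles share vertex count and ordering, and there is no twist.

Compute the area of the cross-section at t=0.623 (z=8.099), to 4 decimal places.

Cross-section at t=0.623: each vertex is (1-t)·p0[i] + t·p1[i].
  v1: (1-0.623)·(2.28,2.7) + 0.623·(2.76,-0.45) = (2.5790,0.7376)
  v2: (1-0.623)·(0.49,2.81) + 0.623·(1.81,-0.41) = (1.3124,0.8039)
  v3: (1-0.623)·(-2.68,2.8) + 0.623·(0.46,-0.75) = (-0.7238,0.5883)
  v4: (1-0.623)·(-4.56,1.31) + 0.623·(-0.08,-1.42) = (-1.7690,-0.3908)
  v5: (1-0.623)·(-4.41,-1.35) + 0.623·(0.57,-2.19) = (-1.3075,-1.8733)
  v6: (1-0.623)·(0.28,-4.21) + 0.623·(1.64,-3.18) = (1.1273,-3.5683)
  v7: (1-0.623)·(2.58,-1.14) + 0.623·(2.88,-2.48) = (2.7669,-1.9748)
Shoelace sum Σ(x_i·y_{i+1} − x_{i+1}·y_i):
  i=1: 2.5790·0.8039 − 1.3124·0.7376 = +1.1055 (running +1.1055)
  i=2: 1.3124·0.5883 − -0.7238·0.8039 = +1.3540 (running +2.4595)
  i=3: -0.7238·-0.3908 − -1.7690·0.5883 = +1.3236 (running +3.7831)
  i=4: -1.7690·-1.8733 − -1.3075·-0.3908 = +2.8029 (running +6.5860)
  i=5: -1.3075·-3.5683 − 1.1273·-1.8733 = +6.7772 (running +13.3631)
  i=6: 1.1273·-1.9748 − 2.7669·-3.5683 = +7.6470 (running +21.0101)
  i=7: 2.7669·0.7376 − 2.5790·-1.9748 = +7.1339 (running +28.1440)
Area = |Σ|/2 = |28.1440|/2 = 14.0720

Area at t=0.623: 14.0720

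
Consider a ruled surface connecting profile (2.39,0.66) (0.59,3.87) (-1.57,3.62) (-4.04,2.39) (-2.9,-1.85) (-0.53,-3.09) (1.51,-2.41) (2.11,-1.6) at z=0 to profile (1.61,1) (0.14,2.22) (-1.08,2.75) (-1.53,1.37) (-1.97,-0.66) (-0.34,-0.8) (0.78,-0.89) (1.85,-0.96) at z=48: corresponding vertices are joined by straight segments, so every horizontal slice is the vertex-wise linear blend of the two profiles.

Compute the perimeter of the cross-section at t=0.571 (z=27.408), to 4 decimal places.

Perimeter at t=0.571: 15.6950

Cross-section at t=0.571: each vertex is (1-t)·p0[i] + t·p1[i].
  v1: (1-0.571)·(2.39,0.66) + 0.571·(1.61,1) = (1.9446,0.8541)
  v2: (1-0.571)·(0.59,3.87) + 0.571·(0.14,2.22) = (0.3331,2.9279)
  v3: (1-0.571)·(-1.57,3.62) + 0.571·(-1.08,2.75) = (-1.2902,3.1232)
  v4: (1-0.571)·(-4.04,2.39) + 0.571·(-1.53,1.37) = (-2.6068,1.8076)
  v5: (1-0.571)·(-2.9,-1.85) + 0.571·(-1.97,-0.66) = (-2.3690,-1.1705)
  v6: (1-0.571)·(-0.53,-3.09) + 0.571·(-0.34,-0.8) = (-0.4215,-1.7824)
  v7: (1-0.571)·(1.51,-2.41) + 0.571·(0.78,-0.89) = (1.0932,-1.5421)
  v8: (1-0.571)·(2.11,-1.6) + 0.571·(1.85,-0.96) = (1.9615,-1.2346)
Perimeter = Σ |v_{i+1} − v_i|:
  edge 1→2: √(-1.6116² + 2.0737²) = 2.6263 (running 2.6263)
  edge 2→3: √(-1.6233² + 0.1954²) = 1.6350 (running 4.2613)
  edge 3→4: √(-1.3166² + -1.3157²) = 1.8613 (running 6.1225)
  edge 4→5: √(0.2378² + -2.9781²) = 2.9876 (running 9.1101)
  edge 5→6: √(1.9475² + -0.6119²) = 2.0413 (running 11.1514)
  edge 6→7: √(1.5147² + 0.2403²) = 1.5336 (running 12.6851)
  edge 7→8: √(0.8684² + 0.3075²) = 0.9212 (running 13.6063)
  edge 8→1: √(-0.0169² + 2.0887²) = 2.0888 (running 15.6950)
Perimeter = 15.6950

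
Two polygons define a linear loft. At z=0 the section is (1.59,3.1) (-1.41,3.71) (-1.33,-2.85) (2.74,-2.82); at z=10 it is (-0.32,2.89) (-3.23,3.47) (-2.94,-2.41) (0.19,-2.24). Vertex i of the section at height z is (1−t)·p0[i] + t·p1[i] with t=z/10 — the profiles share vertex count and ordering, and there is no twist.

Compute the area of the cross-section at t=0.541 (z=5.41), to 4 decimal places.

Cross-section at t=0.541: each vertex is (1-t)·p0[i] + t·p1[i].
  v1: (1-0.541)·(1.59,3.1) + 0.541·(-0.32,2.89) = (0.5567,2.9864)
  v2: (1-0.541)·(-1.41,3.71) + 0.541·(-3.23,3.47) = (-2.3946,3.5802)
  v3: (1-0.541)·(-1.33,-2.85) + 0.541·(-2.94,-2.41) = (-2.2010,-2.6120)
  v4: (1-0.541)·(2.74,-2.82) + 0.541·(0.19,-2.24) = (1.3604,-2.5062)
Shoelace sum Σ(x_i·y_{i+1} − x_{i+1}·y_i):
  i=1: 0.5567·3.5802 − -2.3946·2.9864 = +9.1443 (running +9.1443)
  i=2: -2.3946·-2.6120 − -2.2010·3.5802 = +14.1346 (running +23.2789)
  i=3: -2.2010·-2.5062 − 1.3604·-2.6120 = +9.0697 (running +32.3486)
  i=4: 1.3604·2.9864 − 0.5567·-2.5062 = +5.4580 (running +37.8066)
Area = |Σ|/2 = |37.8066|/2 = 18.9033

Area at t=0.541: 18.9033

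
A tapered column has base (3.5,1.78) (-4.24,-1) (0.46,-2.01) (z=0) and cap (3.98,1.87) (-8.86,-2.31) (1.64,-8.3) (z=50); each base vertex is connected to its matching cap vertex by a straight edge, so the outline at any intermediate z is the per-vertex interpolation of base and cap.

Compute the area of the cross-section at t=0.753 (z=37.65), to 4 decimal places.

Cross-section at t=0.753: each vertex is (1-t)·p0[i] + t·p1[i].
  v1: (1-0.753)·(3.5,1.78) + 0.753·(3.98,1.87) = (3.8614,1.8478)
  v2: (1-0.753)·(-4.24,-1) + 0.753·(-8.86,-2.31) = (-7.7189,-1.9864)
  v3: (1-0.753)·(0.46,-2.01) + 0.753·(1.64,-8.3) = (1.3485,-6.7464)
Shoelace sum Σ(x_i·y_{i+1} − x_{i+1}·y_i):
  i=1: 3.8614·-1.9864 − -7.7189·1.8478 = +6.5922 (running +6.5922)
  i=2: -7.7189·-6.7464 − 1.3485·-1.9864 = +54.7531 (running +61.3453)
  i=3: 1.3485·1.8478 − 3.8614·-6.7464 = +28.5425 (running +89.8878)
Area = |Σ|/2 = |89.8878|/2 = 44.9439

Area at t=0.753: 44.9439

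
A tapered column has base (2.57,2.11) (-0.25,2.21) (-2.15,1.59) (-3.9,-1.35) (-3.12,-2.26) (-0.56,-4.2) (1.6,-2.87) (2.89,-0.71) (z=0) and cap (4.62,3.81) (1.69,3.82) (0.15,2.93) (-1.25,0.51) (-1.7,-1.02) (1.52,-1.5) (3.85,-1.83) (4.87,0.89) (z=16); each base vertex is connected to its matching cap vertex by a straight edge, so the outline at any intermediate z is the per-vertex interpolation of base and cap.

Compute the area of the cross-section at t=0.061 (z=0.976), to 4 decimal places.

Area at t=0.061: 29.6512

Cross-section at t=0.061: each vertex is (1-t)·p0[i] + t·p1[i].
  v1: (1-0.061)·(2.57,2.11) + 0.061·(4.62,3.81) = (2.6951,2.2137)
  v2: (1-0.061)·(-0.25,2.21) + 0.061·(1.69,3.82) = (-0.1317,2.3082)
  v3: (1-0.061)·(-2.15,1.59) + 0.061·(0.15,2.93) = (-2.0097,1.6717)
  v4: (1-0.061)·(-3.9,-1.35) + 0.061·(-1.25,0.51) = (-3.7384,-1.2365)
  v5: (1-0.061)·(-3.12,-2.26) + 0.061·(-1.7,-1.02) = (-3.0334,-2.1844)
  v6: (1-0.061)·(-0.56,-4.2) + 0.061·(1.52,-1.5) = (-0.4331,-4.0353)
  v7: (1-0.061)·(1.6,-2.87) + 0.061·(3.85,-1.83) = (1.7373,-2.8066)
  v8: (1-0.061)·(2.89,-0.71) + 0.061·(4.87,0.89) = (3.0108,-0.6124)
Shoelace sum Σ(x_i·y_{i+1} − x_{i+1}·y_i):
  i=1: 2.6951·2.3082 − -0.1317·2.2137 = +6.5122 (running +6.5122)
  i=2: -0.1317·1.6717 − -2.0097·2.3082 = +4.4187 (running +10.9309)
  i=3: -2.0097·-1.2365 − -3.7384·1.6717 = +8.7346 (running +19.6655)
  i=4: -3.7384·-2.1844 − -3.0334·-1.2365 = +4.4150 (running +24.0805)
  i=5: -3.0334·-4.0353 − -0.4331·-2.1844 = +11.2945 (running +35.3750)
  i=6: -0.4331·-2.8066 − 1.7373·-4.0353 = +8.2259 (running +43.6009)
  i=7: 1.7373·-0.6124 − 3.0108·-2.8066 = +7.3860 (running +50.9870)
  i=8: 3.0108·2.2137 − 2.6951·-0.6124 = +8.3154 (running +59.3024)
Area = |Σ|/2 = |59.3024|/2 = 29.6512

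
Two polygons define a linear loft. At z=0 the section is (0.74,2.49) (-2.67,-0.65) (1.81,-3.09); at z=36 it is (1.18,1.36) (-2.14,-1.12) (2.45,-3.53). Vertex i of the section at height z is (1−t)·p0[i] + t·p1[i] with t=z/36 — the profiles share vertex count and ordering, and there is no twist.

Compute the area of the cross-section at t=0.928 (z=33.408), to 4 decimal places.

Cross-section at t=0.928: each vertex is (1-t)·p0[i] + t·p1[i].
  v1: (1-0.928)·(0.74,2.49) + 0.928·(1.18,1.36) = (1.1483,1.4414)
  v2: (1-0.928)·(-2.67,-0.65) + 0.928·(-2.14,-1.12) = (-2.1782,-1.0862)
  v3: (1-0.928)·(1.81,-3.09) + 0.928·(2.45,-3.53) = (2.4039,-3.4983)
Shoelace sum Σ(x_i·y_{i+1} − x_{i+1}·y_i):
  i=1: 1.1483·-1.0862 − -2.1782·1.4414 = +1.8923 (running +1.8923)
  i=2: -2.1782·-3.4983 − 2.4039·-1.0862 = +10.2309 (running +12.1232)
  i=3: 2.4039·1.4414 − 1.1483·-3.4983 = +7.4821 (running +19.6053)
Area = |Σ|/2 = |19.6053|/2 = 9.8027

Area at t=0.928: 9.8027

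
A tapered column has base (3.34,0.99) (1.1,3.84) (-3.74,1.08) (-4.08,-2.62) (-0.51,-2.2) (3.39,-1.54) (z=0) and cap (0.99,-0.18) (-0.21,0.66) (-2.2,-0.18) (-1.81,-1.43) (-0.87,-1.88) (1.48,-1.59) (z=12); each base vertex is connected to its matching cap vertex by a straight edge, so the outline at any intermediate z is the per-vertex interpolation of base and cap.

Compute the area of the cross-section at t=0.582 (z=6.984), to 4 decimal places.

Area at t=0.582: 14.8576

Cross-section at t=0.582: each vertex is (1-t)·p0[i] + t·p1[i].
  v1: (1-0.582)·(3.34,0.99) + 0.582·(0.99,-0.18) = (1.9723,0.3091)
  v2: (1-0.582)·(1.1,3.84) + 0.582·(-0.21,0.66) = (0.3376,1.9892)
  v3: (1-0.582)·(-3.74,1.08) + 0.582·(-2.2,-0.18) = (-2.8437,0.3467)
  v4: (1-0.582)·(-4.08,-2.62) + 0.582·(-1.81,-1.43) = (-2.7589,-1.9274)
  v5: (1-0.582)·(-0.51,-2.2) + 0.582·(-0.87,-1.88) = (-0.7195,-2.0138)
  v6: (1-0.582)·(3.39,-1.54) + 0.582·(1.48,-1.59) = (2.2784,-1.5691)
Shoelace sum Σ(x_i·y_{i+1} − x_{i+1}·y_i):
  i=1: 1.9723·1.9892 − 0.3376·0.3091 = +3.8190 (running +3.8190)
  i=2: 0.3376·0.3467 − -2.8437·1.9892 = +5.7739 (running +9.5929)
  i=3: -2.8437·-1.9274 − -2.7589·0.3467 = +6.4375 (running +16.0304)
  i=4: -2.7589·-2.0138 − -0.7195·-1.9274 = +4.1689 (running +20.1993)
  i=5: -0.7195·-1.5691 − 2.2784·-2.0138 = +5.7171 (running +25.9164)
  i=6: 2.2784·0.3091 − 1.9723·-1.5691 = +3.7989 (running +29.7153)
Area = |Σ|/2 = |29.7153|/2 = 14.8576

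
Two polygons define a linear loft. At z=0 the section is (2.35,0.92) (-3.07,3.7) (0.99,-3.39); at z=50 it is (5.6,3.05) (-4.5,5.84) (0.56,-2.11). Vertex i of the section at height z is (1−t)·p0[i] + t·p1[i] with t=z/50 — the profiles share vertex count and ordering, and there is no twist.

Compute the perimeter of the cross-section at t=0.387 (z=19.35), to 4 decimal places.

Perimeter at t=0.387: 21.8118

Cross-section at t=0.387: each vertex is (1-t)·p0[i] + t·p1[i].
  v1: (1-0.387)·(2.35,0.92) + 0.387·(5.6,3.05) = (3.6077,1.7443)
  v2: (1-0.387)·(-3.07,3.7) + 0.387·(-4.5,5.84) = (-3.6234,4.5282)
  v3: (1-0.387)·(0.99,-3.39) + 0.387·(0.56,-2.11) = (0.8236,-2.8946)
Perimeter = Σ |v_{i+1} − v_i|:
  edge 1→2: √(-7.2312² + 2.7839²) = 7.7485 (running 7.7485)
  edge 2→3: √(4.4470² + -7.4228²) = 8.6530 (running 16.4015)
  edge 3→1: √(2.7842² + 4.6389²) = 5.4103 (running 21.8118)
Perimeter = 21.8118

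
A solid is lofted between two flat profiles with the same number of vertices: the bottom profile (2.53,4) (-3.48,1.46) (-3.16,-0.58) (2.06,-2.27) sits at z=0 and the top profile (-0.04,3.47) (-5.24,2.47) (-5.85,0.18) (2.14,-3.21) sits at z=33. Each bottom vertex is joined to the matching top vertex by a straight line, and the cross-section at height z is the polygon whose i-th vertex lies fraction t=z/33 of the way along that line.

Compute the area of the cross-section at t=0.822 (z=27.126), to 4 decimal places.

Cross-section at t=0.822: each vertex is (1-t)·p0[i] + t·p1[i].
  v1: (1-0.822)·(2.53,4) + 0.822·(-0.04,3.47) = (0.4175,3.5643)
  v2: (1-0.822)·(-3.48,1.46) + 0.822·(-5.24,2.47) = (-4.9267,2.2902)
  v3: (1-0.822)·(-3.16,-0.58) + 0.822·(-5.85,0.18) = (-5.3712,0.0447)
  v4: (1-0.822)·(2.06,-2.27) + 0.822·(2.14,-3.21) = (2.1258,-3.0427)
Shoelace sum Σ(x_i·y_{i+1} − x_{i+1}·y_i):
  i=1: 0.4175·2.2902 − -4.9267·3.5643 = +18.5166 (running +18.5166)
  i=2: -4.9267·0.0447 − -5.3712·2.2902 = +12.0809 (running +30.5974)
  i=3: -5.3712·-3.0427 − 2.1258·0.0447 = +16.2477 (running +46.8452)
  i=4: 2.1258·3.5643 − 0.4175·-3.0427 = +8.8471 (running +55.6923)
Area = |Σ|/2 = |55.6923|/2 = 27.8461

Area at t=0.822: 27.8461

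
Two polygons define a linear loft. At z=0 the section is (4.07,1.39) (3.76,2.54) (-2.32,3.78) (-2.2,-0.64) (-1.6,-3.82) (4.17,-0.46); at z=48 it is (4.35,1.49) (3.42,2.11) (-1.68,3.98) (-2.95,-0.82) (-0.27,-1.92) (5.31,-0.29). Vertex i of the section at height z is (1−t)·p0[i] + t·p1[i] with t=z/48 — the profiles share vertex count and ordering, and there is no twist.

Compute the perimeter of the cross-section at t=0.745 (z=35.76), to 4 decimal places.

Perimeter at t=0.745: 22.1274

Cross-section at t=0.745: each vertex is (1-t)·p0[i] + t·p1[i].
  v1: (1-0.745)·(4.07,1.39) + 0.745·(4.35,1.49) = (4.2786,1.4645)
  v2: (1-0.745)·(3.76,2.54) + 0.745·(3.42,2.11) = (3.5067,2.2197)
  v3: (1-0.745)·(-2.32,3.78) + 0.745·(-1.68,3.98) = (-1.8432,3.9290)
  v4: (1-0.745)·(-2.2,-0.64) + 0.745·(-2.95,-0.82) = (-2.7588,-0.7741)
  v5: (1-0.745)·(-1.6,-3.82) + 0.745·(-0.27,-1.92) = (-0.6092,-2.4045)
  v6: (1-0.745)·(4.17,-0.46) + 0.745·(5.31,-0.29) = (5.0193,-0.3333)
Perimeter = Σ |v_{i+1} − v_i|:
  edge 1→2: √(-0.7719² + 0.7552²) = 1.0799 (running 1.0799)
  edge 2→3: √(-5.3499² + 1.7094²) = 5.6163 (running 6.6962)
  edge 3→4: √(-0.9156² + -4.7031²) = 4.7914 (running 11.4876)
  edge 4→5: √(2.1496² + -1.6304²) = 2.6980 (running 14.1855)
  edge 5→6: √(5.6284² + 2.0711²) = 5.9974 (running 20.1830)
  edge 6→1: √(-0.7407² + 1.7978²) = 1.9445 (running 22.1274)
Perimeter = 22.1274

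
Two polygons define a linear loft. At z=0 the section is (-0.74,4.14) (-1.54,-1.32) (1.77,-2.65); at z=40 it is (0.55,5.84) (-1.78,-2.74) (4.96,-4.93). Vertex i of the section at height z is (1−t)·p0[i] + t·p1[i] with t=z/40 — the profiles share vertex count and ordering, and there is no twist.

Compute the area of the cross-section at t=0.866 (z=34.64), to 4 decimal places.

Cross-section at t=0.866: each vertex is (1-t)·p0[i] + t·p1[i].
  v1: (1-0.866)·(-0.74,4.14) + 0.866·(0.55,5.84) = (0.3771,5.6122)
  v2: (1-0.866)·(-1.54,-1.32) + 0.866·(-1.78,-2.74) = (-1.7478,-2.5497)
  v3: (1-0.866)·(1.77,-2.65) + 0.866·(4.96,-4.93) = (4.5325,-4.6245)
Shoelace sum Σ(x_i·y_{i+1} − x_{i+1}·y_i):
  i=1: 0.3771·-2.5497 − -1.7478·5.6122 = +8.8476 (running +8.8476)
  i=2: -1.7478·-4.6245 − 4.5325·-2.5497 = +19.6396 (running +28.4872)
  i=3: 4.5325·5.6122 − 0.3771·-4.6245 = +27.1816 (running +55.6688)
Area = |Σ|/2 = |55.6688|/2 = 27.8344

Area at t=0.866: 27.8344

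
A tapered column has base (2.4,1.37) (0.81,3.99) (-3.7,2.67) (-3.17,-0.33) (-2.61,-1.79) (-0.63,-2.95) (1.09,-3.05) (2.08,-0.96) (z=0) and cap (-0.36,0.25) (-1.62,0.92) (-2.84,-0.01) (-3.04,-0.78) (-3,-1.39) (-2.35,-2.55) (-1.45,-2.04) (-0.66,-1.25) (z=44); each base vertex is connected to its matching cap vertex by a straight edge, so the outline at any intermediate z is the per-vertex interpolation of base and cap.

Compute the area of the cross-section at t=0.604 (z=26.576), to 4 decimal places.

Cross-section at t=0.604: each vertex is (1-t)·p0[i] + t·p1[i].
  v1: (1-0.604)·(2.4,1.37) + 0.604·(-0.36,0.25) = (0.7330,0.6935)
  v2: (1-0.604)·(0.81,3.99) + 0.604·(-1.62,0.92) = (-0.6577,2.1357)
  v3: (1-0.604)·(-3.7,2.67) + 0.604·(-2.84,-0.01) = (-3.1806,1.0513)
  v4: (1-0.604)·(-3.17,-0.33) + 0.604·(-3.04,-0.78) = (-3.0915,-0.6018)
  v5: (1-0.604)·(-2.61,-1.79) + 0.604·(-3,-1.39) = (-2.8456,-1.5484)
  v6: (1-0.604)·(-0.63,-2.95) + 0.604·(-2.35,-2.55) = (-1.6689,-2.7084)
  v7: (1-0.604)·(1.09,-3.05) + 0.604·(-1.45,-2.04) = (-0.4442,-2.4400)
  v8: (1-0.604)·(2.08,-0.96) + 0.604·(-0.66,-1.25) = (0.4250,-1.1352)
Shoelace sum Σ(x_i·y_{i+1} − x_{i+1}·y_i):
  i=1: 0.7330·2.1357 − -0.6577·0.6935 = +2.0215 (running +2.0215)
  i=2: -0.6577·1.0513 − -3.1806·2.1357 = +6.1013 (running +8.1229)
  i=3: -3.1806·-0.6018 − -3.0915·1.0513 = +5.1641 (running +13.2869)
  i=4: -3.0915·-1.5484 − -2.8456·-0.6018 = +3.0744 (running +16.3613)
  i=5: -2.8456·-2.7084 − -1.6689·-1.5484 = +5.1228 (running +21.4842)
  i=6: -1.6689·-2.4400 − -0.4442·-2.7084 = +2.8690 (running +24.3532)
  i=7: -0.4442·-1.1352 − 0.4250·-2.4400 = +1.5413 (running +25.8945)
  i=8: 0.4250·0.6935 − 0.7330·-1.1352 = +1.1268 (running +27.0213)
Area = |Σ|/2 = |27.0213|/2 = 13.5106

Area at t=0.604: 13.5106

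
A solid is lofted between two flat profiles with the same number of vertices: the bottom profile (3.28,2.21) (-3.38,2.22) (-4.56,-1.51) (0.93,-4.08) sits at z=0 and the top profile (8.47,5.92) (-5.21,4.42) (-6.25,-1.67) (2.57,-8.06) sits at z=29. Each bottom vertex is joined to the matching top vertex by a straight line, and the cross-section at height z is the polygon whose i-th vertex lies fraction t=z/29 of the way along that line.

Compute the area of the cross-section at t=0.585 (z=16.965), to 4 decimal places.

Area at t=0.585: 77.7905

Cross-section at t=0.585: each vertex is (1-t)·p0[i] + t·p1[i].
  v1: (1-0.585)·(3.28,2.21) + 0.585·(8.47,5.92) = (6.3162,4.3803)
  v2: (1-0.585)·(-3.38,2.22) + 0.585·(-5.21,4.42) = (-4.4505,3.5070)
  v3: (1-0.585)·(-4.56,-1.51) + 0.585·(-6.25,-1.67) = (-5.5487,-1.6036)
  v4: (1-0.585)·(0.93,-4.08) + 0.585·(2.57,-8.06) = (1.8894,-6.4083)
Shoelace sum Σ(x_i·y_{i+1} − x_{i+1}·y_i):
  i=1: 6.3162·3.5070 − -4.4505·4.3803 = +41.6457 (running +41.6457)
  i=2: -4.4505·-1.6036 − -5.5487·3.5070 = +26.5960 (running +68.2417)
  i=3: -5.5487·-6.4083 − 1.8894·-1.6036 = +38.5873 (running +106.8290)
  i=4: 1.8894·4.3803 − 6.3162·-6.4083 = +48.7520 (running +155.5810)
Area = |Σ|/2 = |155.5810|/2 = 77.7905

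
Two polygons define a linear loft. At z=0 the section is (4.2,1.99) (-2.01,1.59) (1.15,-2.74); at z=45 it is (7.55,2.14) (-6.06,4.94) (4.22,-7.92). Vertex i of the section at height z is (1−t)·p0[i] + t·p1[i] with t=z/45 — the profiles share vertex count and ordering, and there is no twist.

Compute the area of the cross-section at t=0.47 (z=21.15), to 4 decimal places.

Area at t=0.47: 36.8031

Cross-section at t=0.47: each vertex is (1-t)·p0[i] + t·p1[i].
  v1: (1-0.47)·(4.2,1.99) + 0.47·(7.55,2.14) = (5.7745,2.0605)
  v2: (1-0.47)·(-2.01,1.59) + 0.47·(-6.06,4.94) = (-3.9135,3.1645)
  v3: (1-0.47)·(1.15,-2.74) + 0.47·(4.22,-7.92) = (2.5929,-5.1746)
Shoelace sum Σ(x_i·y_{i+1} − x_{i+1}·y_i):
  i=1: 5.7745·3.1645 − -3.9135·2.0605 = +26.3372 (running +26.3372)
  i=2: -3.9135·-5.1746 − 2.5929·3.1645 = +12.0456 (running +38.3827)
  i=3: 2.5929·2.0605 − 5.7745·-5.1746 = +35.2234 (running +73.6061)
Area = |Σ|/2 = |73.6061|/2 = 36.8031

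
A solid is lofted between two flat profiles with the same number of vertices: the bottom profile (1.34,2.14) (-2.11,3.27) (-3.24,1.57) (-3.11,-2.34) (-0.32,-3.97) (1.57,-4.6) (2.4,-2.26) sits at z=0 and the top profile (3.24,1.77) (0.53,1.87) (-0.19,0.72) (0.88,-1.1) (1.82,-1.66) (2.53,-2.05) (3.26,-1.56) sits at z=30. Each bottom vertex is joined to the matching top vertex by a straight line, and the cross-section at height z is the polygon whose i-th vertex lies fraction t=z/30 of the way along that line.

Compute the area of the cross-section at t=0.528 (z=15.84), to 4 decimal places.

Cross-section at t=0.528: each vertex is (1-t)·p0[i] + t·p1[i].
  v1: (1-0.528)·(1.34,2.14) + 0.528·(3.24,1.77) = (2.3432,1.9446)
  v2: (1-0.528)·(-2.11,3.27) + 0.528·(0.53,1.87) = (-0.7161,2.5308)
  v3: (1-0.528)·(-3.24,1.57) + 0.528·(-0.19,0.72) = (-1.6296,1.1212)
  v4: (1-0.528)·(-3.11,-2.34) + 0.528·(0.88,-1.1) = (-1.0033,-1.6853)
  v5: (1-0.528)·(-0.32,-3.97) + 0.528·(1.82,-1.66) = (0.8099,-2.7503)
  v6: (1-0.528)·(1.57,-4.6) + 0.528·(2.53,-2.05) = (2.0769,-3.2536)
  v7: (1-0.528)·(2.4,-2.26) + 0.528·(3.26,-1.56) = (2.8541,-1.8904)
Shoelace sum Σ(x_i·y_{i+1} − x_{i+1}·y_i):
  i=1: 2.3432·2.5308 − -0.7161·1.9446 = +7.3227 (running +7.3227)
  i=2: -0.7161·1.1212 − -1.6296·2.5308 = +3.3213 (running +10.6440)
  i=3: -1.6296·-1.6853 − -1.0033·1.1212 = +3.8712 (running +14.5152)
  i=4: -1.0033·-2.7503 − 0.8099·-1.6853 = +4.1243 (running +18.6395)
  i=5: 0.8099·-3.2536 − 2.0769·-2.7503 = +3.0769 (running +21.7164)
  i=6: 2.0769·-1.8904 − 2.8541·-3.2536 = +5.3599 (running +27.0763)
  i=7: 2.8541·1.9446 − 2.3432·-1.8904 = +9.9797 (running +37.0561)
Area = |Σ|/2 = |37.0561|/2 = 18.5280

Area at t=0.528: 18.5280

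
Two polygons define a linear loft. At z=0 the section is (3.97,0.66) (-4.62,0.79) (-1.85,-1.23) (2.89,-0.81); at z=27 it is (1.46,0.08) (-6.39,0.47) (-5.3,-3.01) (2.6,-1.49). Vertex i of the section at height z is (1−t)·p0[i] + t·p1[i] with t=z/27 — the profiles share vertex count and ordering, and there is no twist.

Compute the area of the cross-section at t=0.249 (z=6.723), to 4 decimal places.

Area at t=0.249: 13.7368

Cross-section at t=0.249: each vertex is (1-t)·p0[i] + t·p1[i].
  v1: (1-0.249)·(3.97,0.66) + 0.249·(1.46,0.08) = (3.3450,0.5156)
  v2: (1-0.249)·(-4.62,0.79) + 0.249·(-6.39,0.47) = (-5.0607,0.7103)
  v3: (1-0.249)·(-1.85,-1.23) + 0.249·(-5.3,-3.01) = (-2.7090,-1.6732)
  v4: (1-0.249)·(2.89,-0.81) + 0.249·(2.6,-1.49) = (2.8178,-0.9793)
Shoelace sum Σ(x_i·y_{i+1} − x_{i+1}·y_i):
  i=1: 3.3450·0.7103 − -5.0607·0.5156 = +4.9852 (running +4.9852)
  i=2: -5.0607·-1.6732 − -2.7090·0.7103 = +10.3920 (running +15.3772)
  i=3: -2.7090·-0.9793 − 2.8178·-1.6732 = +7.3678 (running +22.7451)
  i=4: 2.8178·0.5156 − 3.3450·-0.9793 = +4.7286 (running +27.4737)
Area = |Σ|/2 = |27.4737|/2 = 13.7368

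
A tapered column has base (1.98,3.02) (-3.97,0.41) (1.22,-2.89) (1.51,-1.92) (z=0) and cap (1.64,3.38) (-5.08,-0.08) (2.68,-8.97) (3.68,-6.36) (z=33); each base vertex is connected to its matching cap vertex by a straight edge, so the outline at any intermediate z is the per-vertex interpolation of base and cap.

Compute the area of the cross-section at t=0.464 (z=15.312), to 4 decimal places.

Cross-section at t=0.464: each vertex is (1-t)·p0[i] + t·p1[i].
  v1: (1-0.464)·(1.98,3.02) + 0.464·(1.64,3.38) = (1.8222,3.1870)
  v2: (1-0.464)·(-3.97,0.41) + 0.464·(-5.08,-0.08) = (-4.4850,0.1826)
  v3: (1-0.464)·(1.22,-2.89) + 0.464·(2.68,-8.97) = (1.8974,-5.7111)
  v4: (1-0.464)·(1.51,-1.92) + 0.464·(3.68,-6.36) = (2.5169,-3.9802)
Shoelace sum Σ(x_i·y_{i+1} − x_{i+1}·y_i):
  i=1: 1.8222·0.1826 − -4.4850·3.1870 = +14.6268 (running +14.6268)
  i=2: -4.4850·-5.7111 − 1.8974·0.1826 = +25.2681 (running +39.8949)
  i=3: 1.8974·-3.9802 − 2.5169·-5.7111 = +6.8221 (running +46.7170)
  i=4: 2.5169·3.1870 − 1.8222·-3.9802 = +15.2742 (running +61.9912)
Area = |Σ|/2 = |61.9912|/2 = 30.9956

Area at t=0.464: 30.9956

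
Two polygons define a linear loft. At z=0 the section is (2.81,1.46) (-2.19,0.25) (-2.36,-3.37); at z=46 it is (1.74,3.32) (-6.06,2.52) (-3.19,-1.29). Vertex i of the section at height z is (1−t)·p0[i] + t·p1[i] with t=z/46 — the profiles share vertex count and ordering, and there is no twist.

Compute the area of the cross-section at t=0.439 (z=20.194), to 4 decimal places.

Cross-section at t=0.439: each vertex is (1-t)·p0[i] + t·p1[i].
  v1: (1-0.439)·(2.81,1.46) + 0.439·(1.74,3.32) = (2.3403,2.2765)
  v2: (1-0.439)·(-2.19,0.25) + 0.439·(-6.06,2.52) = (-3.8889,1.2465)
  v3: (1-0.439)·(-2.36,-3.37) + 0.439·(-3.19,-1.29) = (-2.7244,-2.4569)
Shoelace sum Σ(x_i·y_{i+1} − x_{i+1}·y_i):
  i=1: 2.3403·1.2465 − -3.8889·2.2765 = +11.7705 (running +11.7705)
  i=2: -3.8889·-2.4569 − -2.7244·1.2465 = +12.9506 (running +24.7212)
  i=3: -2.7244·2.2765 − 2.3403·-2.4569 = -0.4524 (running +24.2688)
Area = |Σ|/2 = |24.2688|/2 = 12.1344

Area at t=0.439: 12.1344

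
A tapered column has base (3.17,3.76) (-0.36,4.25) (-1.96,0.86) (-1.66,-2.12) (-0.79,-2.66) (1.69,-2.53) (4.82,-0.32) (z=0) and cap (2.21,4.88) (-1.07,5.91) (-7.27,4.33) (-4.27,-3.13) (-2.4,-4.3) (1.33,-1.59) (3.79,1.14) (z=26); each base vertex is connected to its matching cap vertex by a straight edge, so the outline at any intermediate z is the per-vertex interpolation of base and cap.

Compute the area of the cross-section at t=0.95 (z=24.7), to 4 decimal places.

Cross-section at t=0.95: each vertex is (1-t)·p0[i] + t·p1[i].
  v1: (1-0.95)·(3.17,3.76) + 0.95·(2.21,4.88) = (2.2580,4.8240)
  v2: (1-0.95)·(-0.36,4.25) + 0.95·(-1.07,5.91) = (-1.0345,5.8270)
  v3: (1-0.95)·(-1.96,0.86) + 0.95·(-7.27,4.33) = (-7.0045,4.1565)
  v4: (1-0.95)·(-1.66,-2.12) + 0.95·(-4.27,-3.13) = (-4.1395,-3.0795)
  v5: (1-0.95)·(-0.79,-2.66) + 0.95·(-2.4,-4.3) = (-2.3195,-4.2180)
  v6: (1-0.95)·(1.69,-2.53) + 0.95·(1.33,-1.59) = (1.3480,-1.6370)
  v7: (1-0.95)·(4.82,-0.32) + 0.95·(3.79,1.14) = (3.8415,1.0670)
Shoelace sum Σ(x_i·y_{i+1} − x_{i+1}·y_i):
  i=1: 2.2580·5.8270 − -1.0345·4.8240 = +18.1478 (running +18.1478)
  i=2: -1.0345·4.1565 − -7.0045·5.8270 = +36.5153 (running +54.6631)
  i=3: -7.0045·-3.0795 − -4.1395·4.1565 = +38.7762 (running +93.4393)
  i=4: -4.1395·-4.2180 − -2.3195·-3.0795 = +10.3175 (running +103.7568)
  i=5: -2.3195·-1.6370 − 1.3480·-4.2180 = +9.4829 (running +113.2397)
  i=6: 1.3480·1.0670 − 3.8415·-1.6370 = +7.7269 (running +120.9666)
  i=7: 3.8415·4.8240 − 2.2580·1.0670 = +16.1221 (running +137.0887)
Area = |Σ|/2 = |137.0887|/2 = 68.5443

Area at t=0.95: 68.5443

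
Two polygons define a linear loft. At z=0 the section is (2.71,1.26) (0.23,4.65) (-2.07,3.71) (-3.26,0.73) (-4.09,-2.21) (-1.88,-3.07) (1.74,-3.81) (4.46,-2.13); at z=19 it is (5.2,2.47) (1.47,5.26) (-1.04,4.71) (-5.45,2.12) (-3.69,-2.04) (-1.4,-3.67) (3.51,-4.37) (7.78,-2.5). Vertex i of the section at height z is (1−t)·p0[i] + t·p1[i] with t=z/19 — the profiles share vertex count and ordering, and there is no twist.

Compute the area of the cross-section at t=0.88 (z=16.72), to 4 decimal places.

Cross-section at t=0.88: each vertex is (1-t)·p0[i] + t·p1[i].
  v1: (1-0.88)·(2.71,1.26) + 0.88·(5.2,2.47) = (4.9012,2.3248)
  v2: (1-0.88)·(0.23,4.65) + 0.88·(1.47,5.26) = (1.3212,5.1868)
  v3: (1-0.88)·(-2.07,3.71) + 0.88·(-1.04,4.71) = (-1.1636,4.5900)
  v4: (1-0.88)·(-3.26,0.73) + 0.88·(-5.45,2.12) = (-5.1872,1.9532)
  v5: (1-0.88)·(-4.09,-2.21) + 0.88·(-3.69,-2.04) = (-3.7380,-2.0604)
  v6: (1-0.88)·(-1.88,-3.07) + 0.88·(-1.4,-3.67) = (-1.4576,-3.5980)
  v7: (1-0.88)·(1.74,-3.81) + 0.88·(3.51,-4.37) = (3.2976,-4.3028)
  v8: (1-0.88)·(4.46,-2.13) + 0.88·(7.78,-2.5) = (7.3816,-2.4556)
Shoelace sum Σ(x_i·y_{i+1} − x_{i+1}·y_i):
  i=1: 4.9012·5.1868 − 1.3212·2.3248 = +22.3500 (running +22.3500)
  i=2: 1.3212·4.5900 − -1.1636·5.1868 = +12.0997 (running +34.4497)
  i=3: -1.1636·1.9532 − -5.1872·4.5900 = +21.5365 (running +55.9862)
  i=4: -5.1872·-2.0604 − -3.7380·1.9532 = +17.9888 (running +73.9750)
  i=5: -3.7380·-3.5980 − -1.4576·-2.0604 = +10.4461 (running +84.4210)
  i=6: -1.4576·-4.3028 − 3.2976·-3.5980 = +18.1365 (running +102.5576)
  i=7: 3.2976·-2.4556 − 7.3816·-4.3028 = +23.6640 (running +126.2215)
  i=8: 7.3816·2.3248 − 4.9012·-2.4556 = +29.1961 (running +155.4177)
Area = |Σ|/2 = |155.4177|/2 = 77.7088

Area at t=0.88: 77.7088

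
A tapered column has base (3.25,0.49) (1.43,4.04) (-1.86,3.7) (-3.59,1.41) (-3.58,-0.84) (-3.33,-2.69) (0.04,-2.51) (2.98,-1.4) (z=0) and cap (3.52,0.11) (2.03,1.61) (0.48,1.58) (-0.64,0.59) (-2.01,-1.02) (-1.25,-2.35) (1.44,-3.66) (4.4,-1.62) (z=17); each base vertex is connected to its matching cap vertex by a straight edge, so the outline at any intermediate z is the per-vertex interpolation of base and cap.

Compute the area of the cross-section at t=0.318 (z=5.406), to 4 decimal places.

Cross-section at t=0.318: each vertex is (1-t)·p0[i] + t·p1[i].
  v1: (1-0.318)·(3.25,0.49) + 0.318·(3.52,0.11) = (3.3359,0.3692)
  v2: (1-0.318)·(1.43,4.04) + 0.318·(2.03,1.61) = (1.6208,3.2673)
  v3: (1-0.318)·(-1.86,3.7) + 0.318·(0.48,1.58) = (-1.1159,3.0258)
  v4: (1-0.318)·(-3.59,1.41) + 0.318·(-0.64,0.59) = (-2.6519,1.1492)
  v5: (1-0.318)·(-3.58,-0.84) + 0.318·(-2.01,-1.02) = (-3.0807,-0.8972)
  v6: (1-0.318)·(-3.33,-2.69) + 0.318·(-1.25,-2.35) = (-2.6686,-2.5819)
  v7: (1-0.318)·(0.04,-2.51) + 0.318·(1.44,-3.66) = (0.4852,-2.8757)
  v8: (1-0.318)·(2.98,-1.4) + 0.318·(4.4,-1.62) = (3.4316,-1.4700)
Shoelace sum Σ(x_i·y_{i+1} − x_{i+1}·y_i):
  i=1: 3.3359·3.2673 − 1.6208·0.3692 = +10.3008 (running +10.3008)
  i=2: 1.6208·3.0258 − -1.1159·3.2673 = +8.5502 (running +18.8509)
  i=3: -1.1159·1.1492 − -2.6519·3.0258 = +6.7418 (running +25.5928)
  i=4: -2.6519·-0.8972 − -3.0807·1.1492 = +5.9199 (running +31.5127)
  i=5: -3.0807·-2.5819 − -2.6686·-0.8972 = +5.5598 (running +37.0724)
  i=6: -2.6686·-2.8757 − 0.4852·-2.5819 = +8.9267 (running +45.9991)
  i=7: 0.4852·-1.4700 − 3.4316·-2.8757 = +9.1549 (running +55.1540)
  i=8: 3.4316·0.3692 − 3.3359·-1.4700 = +6.1704 (running +61.3244)
Area = |Σ|/2 = |61.3244|/2 = 30.6622

Area at t=0.318: 30.6622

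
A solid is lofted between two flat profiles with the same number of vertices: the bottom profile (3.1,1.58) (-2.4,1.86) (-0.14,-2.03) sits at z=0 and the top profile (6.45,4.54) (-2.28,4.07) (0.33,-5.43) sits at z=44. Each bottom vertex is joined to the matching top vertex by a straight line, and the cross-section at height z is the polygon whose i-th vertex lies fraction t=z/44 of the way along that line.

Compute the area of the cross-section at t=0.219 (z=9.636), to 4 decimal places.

Area at t=0.219: 15.7513

Cross-section at t=0.219: each vertex is (1-t)·p0[i] + t·p1[i].
  v1: (1-0.219)·(3.1,1.58) + 0.219·(6.45,4.54) = (3.8337,2.2282)
  v2: (1-0.219)·(-2.4,1.86) + 0.219·(-2.28,4.07) = (-2.3737,2.3440)
  v3: (1-0.219)·(-0.14,-2.03) + 0.219·(0.33,-5.43) = (-0.0371,-2.7746)
Shoelace sum Σ(x_i·y_{i+1} − x_{i+1}·y_i):
  i=1: 3.8337·2.3440 − -2.3737·2.2282 = +14.2753 (running +14.2753)
  i=2: -2.3737·-2.7746 − -0.0371·2.3440 = +6.6730 (running +20.9483)
  i=3: -0.0371·2.2282 − 3.8337·-2.7746 = +10.5542 (running +31.5025)
Area = |Σ|/2 = |31.5025|/2 = 15.7513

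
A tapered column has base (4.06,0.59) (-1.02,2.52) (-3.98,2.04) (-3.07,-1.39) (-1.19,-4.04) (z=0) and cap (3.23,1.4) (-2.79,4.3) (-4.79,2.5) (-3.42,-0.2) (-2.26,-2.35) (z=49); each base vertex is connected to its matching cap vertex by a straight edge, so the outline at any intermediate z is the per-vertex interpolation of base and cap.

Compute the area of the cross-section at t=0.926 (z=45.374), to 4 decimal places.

Area at t=0.926: 26.5853

Cross-section at t=0.926: each vertex is (1-t)·p0[i] + t·p1[i].
  v1: (1-0.926)·(4.06,0.59) + 0.926·(3.23,1.4) = (3.2914,1.3401)
  v2: (1-0.926)·(-1.02,2.52) + 0.926·(-2.79,4.3) = (-2.6590,4.1683)
  v3: (1-0.926)·(-3.98,2.04) + 0.926·(-4.79,2.5) = (-4.7301,2.4660)
  v4: (1-0.926)·(-3.07,-1.39) + 0.926·(-3.42,-0.2) = (-3.3941,-0.2881)
  v5: (1-0.926)·(-1.19,-4.04) + 0.926·(-2.26,-2.35) = (-2.1808,-2.4751)
Shoelace sum Σ(x_i·y_{i+1} − x_{i+1}·y_i):
  i=1: 3.2914·4.1683 − -2.6590·1.3401 = +17.2828 (running +17.2828)
  i=2: -2.6590·2.4660 − -4.7301·4.1683 = +13.1592 (running +30.4420)
  i=3: -4.7301·-0.2881 − -3.3941·2.4660 = +9.7323 (running +40.1742)
  i=4: -3.3941·-2.4751 − -2.1808·-0.2881 = +7.7724 (running +47.9466)
  i=5: -2.1808·1.3401 − 3.2914·-2.4751 = +5.2240 (running +53.1707)
Area = |Σ|/2 = |53.1707|/2 = 26.5853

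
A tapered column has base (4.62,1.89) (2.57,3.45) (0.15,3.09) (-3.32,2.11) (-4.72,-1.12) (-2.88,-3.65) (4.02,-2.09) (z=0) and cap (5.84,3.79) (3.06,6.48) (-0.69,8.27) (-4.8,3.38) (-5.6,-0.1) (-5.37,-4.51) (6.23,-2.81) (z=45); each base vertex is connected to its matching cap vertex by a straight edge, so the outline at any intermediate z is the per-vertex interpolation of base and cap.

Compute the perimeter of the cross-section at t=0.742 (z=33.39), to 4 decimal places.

Perimeter at t=0.742: 36.6587

Cross-section at t=0.742: each vertex is (1-t)·p0[i] + t·p1[i].
  v1: (1-0.742)·(4.62,1.89) + 0.742·(5.84,3.79) = (5.5252,3.2998)
  v2: (1-0.742)·(2.57,3.45) + 0.742·(3.06,6.48) = (2.9336,5.6983)
  v3: (1-0.742)·(0.15,3.09) + 0.742·(-0.69,8.27) = (-0.4733,6.9336)
  v4: (1-0.742)·(-3.32,2.11) + 0.742·(-4.8,3.38) = (-4.4182,3.0523)
  v5: (1-0.742)·(-4.72,-1.12) + 0.742·(-5.6,-0.1) = (-5.3730,-0.3632)
  v6: (1-0.742)·(-2.88,-3.65) + 0.742·(-5.37,-4.51) = (-4.7276,-4.2881)
  v7: (1-0.742)·(4.02,-2.09) + 0.742·(6.23,-2.81) = (5.6598,-2.6242)
Perimeter = Σ |v_{i+1} − v_i|:
  edge 1→2: √(-2.5917² + 2.3985²) = 3.5312 (running 3.5312)
  edge 2→3: √(-3.4069² + 1.2353²) = 3.6239 (running 7.1551)
  edge 3→4: √(-3.9449² + -3.8812²) = 5.5341 (running 12.6892)
  edge 4→5: √(-0.9548² + -3.4155²) = 3.5464 (running 16.2356)
  edge 5→6: √(0.6454² + -3.9250²) = 3.9777 (running 20.2133)
  edge 6→7: √(10.3874² + 1.6639²) = 10.5198 (running 30.7331)
  edge 7→1: √(-0.1346² + 5.9240²) = 5.9256 (running 36.6587)
Perimeter = 36.6587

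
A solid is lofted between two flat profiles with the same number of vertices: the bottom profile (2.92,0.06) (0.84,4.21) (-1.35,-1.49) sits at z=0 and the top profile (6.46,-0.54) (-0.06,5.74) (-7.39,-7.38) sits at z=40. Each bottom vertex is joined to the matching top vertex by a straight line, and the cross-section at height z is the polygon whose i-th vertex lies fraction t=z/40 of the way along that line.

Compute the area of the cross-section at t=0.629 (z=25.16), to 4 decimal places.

Area at t=0.629: 40.1441

Cross-section at t=0.629: each vertex is (1-t)·p0[i] + t·p1[i].
  v1: (1-0.629)·(2.92,0.06) + 0.629·(6.46,-0.54) = (5.1467,-0.3174)
  v2: (1-0.629)·(0.84,4.21) + 0.629·(-0.06,5.74) = (0.2739,5.1724)
  v3: (1-0.629)·(-1.35,-1.49) + 0.629·(-7.39,-7.38) = (-5.1492,-5.1948)
Shoelace sum Σ(x_i·y_{i+1} − x_{i+1}·y_i):
  i=1: 5.1467·5.1724 − 0.2739·-0.3174 = +26.7074 (running +26.7074)
  i=2: 0.2739·-5.1948 − -5.1492·5.1724 = +25.2105 (running +51.9179)
  i=3: -5.1492·-0.3174 − 5.1467·-5.1948 = +28.3703 (running +80.2881)
Area = |Σ|/2 = |80.2881|/2 = 40.1441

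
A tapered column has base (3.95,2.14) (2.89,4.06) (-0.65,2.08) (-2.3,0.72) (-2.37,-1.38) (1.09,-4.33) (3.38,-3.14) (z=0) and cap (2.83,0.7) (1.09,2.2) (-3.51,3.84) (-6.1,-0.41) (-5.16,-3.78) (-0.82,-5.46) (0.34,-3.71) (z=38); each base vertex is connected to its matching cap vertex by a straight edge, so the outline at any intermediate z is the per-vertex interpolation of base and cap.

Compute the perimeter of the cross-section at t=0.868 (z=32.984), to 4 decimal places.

Cross-section at t=0.868: each vertex is (1-t)·p0[i] + t·p1[i].
  v1: (1-0.868)·(3.95,2.14) + 0.868·(2.83,0.7) = (2.9778,0.8901)
  v2: (1-0.868)·(2.89,4.06) + 0.868·(1.09,2.2) = (1.3276,2.4455)
  v3: (1-0.868)·(-0.65,2.08) + 0.868·(-3.51,3.84) = (-3.1325,3.6077)
  v4: (1-0.868)·(-2.3,0.72) + 0.868·(-6.1,-0.41) = (-5.5984,-0.2608)
  v5: (1-0.868)·(-2.37,-1.38) + 0.868·(-5.16,-3.78) = (-4.7917,-3.4632)
  v6: (1-0.868)·(1.09,-4.33) + 0.868·(-0.82,-5.46) = (-0.5679,-5.3108)
  v7: (1-0.868)·(3.38,-3.14) + 0.868·(0.34,-3.71) = (0.7413,-3.6348)
Perimeter = Σ |v_{i+1} − v_i|:
  edge 1→2: √(-1.6502² + 1.5554²) = 2.2677 (running 2.2677)
  edge 2→3: √(-4.4601² + 1.1622²) = 4.6090 (running 6.8768)
  edge 3→4: √(-2.4659² + -3.8685²) = 4.5876 (running 11.4644)
  edge 4→5: √(0.8067² + -3.2024²) = 3.3024 (running 14.7668)
  edge 5→6: √(4.2238² + -1.8476²) = 4.6103 (running 19.3770)
  edge 6→7: √(1.3092² + 1.6761²) = 2.1268 (running 21.5038)
  edge 7→1: √(2.2366² + 4.5248²) = 5.0474 (running 26.5512)
Perimeter = 26.5512

Perimeter at t=0.868: 26.5512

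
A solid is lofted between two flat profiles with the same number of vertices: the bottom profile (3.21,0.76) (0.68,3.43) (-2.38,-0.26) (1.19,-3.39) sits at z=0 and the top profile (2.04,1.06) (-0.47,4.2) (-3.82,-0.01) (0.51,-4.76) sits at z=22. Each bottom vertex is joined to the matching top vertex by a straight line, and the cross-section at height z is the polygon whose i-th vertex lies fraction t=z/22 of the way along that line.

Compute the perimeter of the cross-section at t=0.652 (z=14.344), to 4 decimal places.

Perimeter at t=0.652: 20.4173

Cross-section at t=0.652: each vertex is (1-t)·p0[i] + t·p1[i].
  v1: (1-0.652)·(3.21,0.76) + 0.652·(2.04,1.06) = (2.4472,0.9556)
  v2: (1-0.652)·(0.68,3.43) + 0.652·(-0.47,4.2) = (-0.0698,3.9320)
  v3: (1-0.652)·(-2.38,-0.26) + 0.652·(-3.82,-0.01) = (-3.3189,-0.0970)
  v4: (1-0.652)·(1.19,-3.39) + 0.652·(0.51,-4.76) = (0.7466,-4.2832)
Perimeter = Σ |v_{i+1} − v_i|:
  edge 1→2: √(-2.5170² + 2.9764²) = 3.8980 (running 3.8980)
  edge 2→3: √(-3.2491² + -4.0290²) = 5.1759 (running 9.0739)
  edge 3→4: √(4.0655² + -4.1862²) = 5.8355 (running 14.9094)
  edge 4→1: √(1.7005² + 5.2388²) = 5.5079 (running 20.4173)
Perimeter = 20.4173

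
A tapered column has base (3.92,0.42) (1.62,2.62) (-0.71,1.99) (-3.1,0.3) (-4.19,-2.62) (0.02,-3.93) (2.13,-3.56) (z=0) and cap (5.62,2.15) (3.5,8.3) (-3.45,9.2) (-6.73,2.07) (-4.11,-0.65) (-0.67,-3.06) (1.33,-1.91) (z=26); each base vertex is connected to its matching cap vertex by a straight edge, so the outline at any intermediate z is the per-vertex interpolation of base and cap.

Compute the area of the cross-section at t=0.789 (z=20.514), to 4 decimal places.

Cross-section at t=0.789: each vertex is (1-t)·p0[i] + t·p1[i].
  v1: (1-0.789)·(3.92,0.42) + 0.789·(5.62,2.15) = (5.2613,1.7850)
  v2: (1-0.789)·(1.62,2.62) + 0.789·(3.5,8.3) = (3.1033,7.1015)
  v3: (1-0.789)·(-0.71,1.99) + 0.789·(-3.45,9.2) = (-2.8719,7.6787)
  v4: (1-0.789)·(-3.1,0.3) + 0.789·(-6.73,2.07) = (-5.9641,1.6965)
  v5: (1-0.789)·(-4.19,-2.62) + 0.789·(-4.11,-0.65) = (-4.1269,-1.0657)
  v6: (1-0.789)·(0.02,-3.93) + 0.789·(-0.67,-3.06) = (-0.5244,-3.2436)
  v7: (1-0.789)·(2.13,-3.56) + 0.789·(1.33,-1.91) = (1.4988,-2.2582)
Shoelace sum Σ(x_i·y_{i+1} − x_{i+1}·y_i):
  i=1: 5.2613·7.1015 − 3.1033·1.7850 = +31.8239 (running +31.8239)
  i=2: 3.1033·7.6787 − -2.8719·7.1015 = +44.2240 (running +76.0479)
  i=3: -2.8719·1.6965 − -5.9641·7.6787 = +40.9240 (running +116.9719)
  i=4: -5.9641·-1.0657 − -4.1269·1.6965 = +13.3571 (running +130.3291)
  i=5: -4.1269·-3.2436 − -0.5244·-1.0657 = +12.8270 (running +143.1560)
  i=6: -0.5244·-2.2582 − 1.4988·-3.2436 = +6.0457 (running +149.2017)
  i=7: 1.4988·1.7850 − 5.2613·-2.2582 = +14.5561 (running +163.7578)
Area = |Σ|/2 = |163.7578|/2 = 81.8789

Area at t=0.789: 81.8789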